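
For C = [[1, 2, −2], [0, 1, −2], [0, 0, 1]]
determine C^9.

[[1, 18, −162], [0, 1, −18], [0, 0, 1]]

C = I + N where N = [[0, 2, −2], [0, 0, −2], [0, 0, 0]] is strictly upper-triangular, so N^3 = 0.
(I + N)^9 = I + 9·N + 36·N^2 = [[1, 18, −162], [0, 1, −18], [0, 0, 1]].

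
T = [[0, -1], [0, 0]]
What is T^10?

T is strictly triangular, hence nilpotent: T^2 = 0, so T^10 = 0.

[[0, 0], [0, 0]]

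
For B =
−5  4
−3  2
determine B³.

[[−29, 28], [−21, 20]]

tr B = −3 and det B = 2, so the characteristic polynomial is λ² − (−3)λ + (2) with roots −2 and −1.
Eigenvectors give P = [[4, 1], [3, 1]] with P⁻¹ = [[1, −1], [−3, 4]], and B = P·diag(−2, −1)·P⁻¹.
Then B³ = P·diag(−8, −1)·P⁻¹ = [[−32, −1], [−24, −1]] · [[1, −1], [−3, 4]] = [[−29, 28], [−21, 20]].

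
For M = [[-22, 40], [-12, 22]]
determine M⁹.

tr M = 0 and det M = -4, so the characteristic polynomial is λ² − (0)λ + (-4) with roots 2 and -2.
Eigenvectors give P = [[-5, 2], [-3, 1]] with P⁻¹ = [[1, -2], [3, -5]], and M = P·diag(2, -2)·P⁻¹.
Then M⁹ = P·diag(512, -512)·P⁻¹ = [[-2560, -1024], [-1536, -512]] · [[1, -2], [3, -5]] = [[-5632, 10240], [-3072, 5632]].

[[-5632, 10240], [-3072, 5632]]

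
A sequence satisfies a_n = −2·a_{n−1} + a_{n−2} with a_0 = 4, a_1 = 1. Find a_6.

46

With companion matrix A = [[−2, 1], [1, 0]], [a_n, a_{n−1}]ᵀ = A·[a_{n−1}, a_{n−2}]ᵀ, so [a_6, a_5]ᵀ = A^5·[a_1, a_0]ᵀ.
A^5 = [[−70, 29], [29, −12]], giving [a_6, a_5]ᵀ = [[46], [−19]].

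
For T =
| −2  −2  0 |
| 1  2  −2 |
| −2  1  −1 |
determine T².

[[2, 0, 4], [4, 0, −2], [7, 5, −1]]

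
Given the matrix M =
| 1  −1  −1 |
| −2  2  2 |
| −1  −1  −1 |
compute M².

[[4, −2, −2], [−8, 4, 4], [2, 0, 0]]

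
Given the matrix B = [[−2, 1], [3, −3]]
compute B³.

B² = [[7, −5], [−15, 12]]
B³ = [[−29, 22], [66, −51]]

[[−29, 22], [66, −51]]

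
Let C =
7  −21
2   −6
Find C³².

C² = C (a projection; rank 1, trace 1), so C³² = C.

[[7, −21], [2, −6]]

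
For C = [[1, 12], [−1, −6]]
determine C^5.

[[601, 2532], [−211, −876]]

tr C = −5 and det C = 6, so the characteristic polynomial is λ² − (−5)λ + (6) with roots −2 and −3.
Eigenvectors give P = [[4, 3], [−1, −1]] with P⁻¹ = [[1, 3], [−1, −4]], and C = P·diag(−2, −3)·P⁻¹.
Then C^5 = P·diag(−32, −243)·P⁻¹ = [[−128, −729], [32, 243]] · [[1, 3], [−1, −4]] = [[601, 2532], [−211, −876]].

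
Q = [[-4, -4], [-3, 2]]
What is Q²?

[[28, 8], [6, 16]]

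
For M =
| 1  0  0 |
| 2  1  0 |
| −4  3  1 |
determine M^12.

M = I + N where N = [[0, 0, 0], [2, 0, 0], [−4, 3, 0]] is strictly lower-triangular, so N^3 = 0.
(I + N)^12 = I + 12·N + 66·N^2 = [[1, 0, 0], [24, 1, 0], [348, 36, 1]].

[[1, 0, 0], [24, 1, 0], [348, 36, 1]]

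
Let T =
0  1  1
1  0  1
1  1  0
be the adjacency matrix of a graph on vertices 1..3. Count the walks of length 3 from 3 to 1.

The number of length-3 walks from vertex 3 to vertex 1 is entry (3,1) of T³, where T is the adjacency matrix.
T² = [[2, 1, 1], [1, 2, 1], [1, 1, 2]]
T³ = [[2, 3, 3], [3, 2, 3], [3, 3, 2]]

3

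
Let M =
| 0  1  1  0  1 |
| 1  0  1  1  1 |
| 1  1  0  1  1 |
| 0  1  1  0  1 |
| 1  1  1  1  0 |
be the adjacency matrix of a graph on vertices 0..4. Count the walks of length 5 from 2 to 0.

The number of length-5 walks from vertex 2 to vertex 0 is entry (2,0) of M^5, where M is the adjacency matrix.
M^2 = [[3, 2, 2, 3, 2], [2, 4, 3, 2, 3], [2, 3, 4, 2, 3], [3, 2, 2, 3, 2], [2, 3, 3, 2, 4]]
M^3 = [[6, 10, 10, 6, 10], [10, 10, 11, 10, 11], [10, 11, 10, 10, 11], [6, 10, 10, 6, 10], [10, 11, 11, 10, 10]]
M^4 = [[30, 32, 32, 30, 32], [32, 42, 41, 32, 41], [32, 41, 42, 32, 41], [30, 32, 32, 30, 32], [32, 41, 41, 32, 42]]
M^5 = [[96, 124, 124, 96, 124], [124, 146, 147, 124, 147], [124, 147, 146, 124, 147], [96, 124, 124, 96, 124], [124, 147, 147, 124, 146]]

124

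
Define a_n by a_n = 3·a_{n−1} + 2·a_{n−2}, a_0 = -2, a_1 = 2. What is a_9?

19610

With companion matrix C = [[3, 2], [1, 0]], [a_n, a_{n−1}]ᵀ = C·[a_{n−1}, a_{n−2}]ᵀ, so [a_9, a_8]ᵀ = C⁸·[a_1, a_0]ᵀ.
C⁸ = [[22363, 12558], [6279, 3526]], giving [a_9, a_8]ᵀ = [[19610], [5506]].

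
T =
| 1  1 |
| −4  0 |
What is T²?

[[−3, 1], [−4, −4]]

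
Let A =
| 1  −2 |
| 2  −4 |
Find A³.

[[9, −18], [18, −36]]

A² = [[−3, 6], [−6, 12]]
A³ = [[9, −18], [18, −36]]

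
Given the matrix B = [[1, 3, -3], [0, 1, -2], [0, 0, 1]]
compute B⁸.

B = I + N where N = [[0, 3, -3], [0, 0, -2], [0, 0, 0]] is strictly upper-triangular, so N³ = 0.
(I + N)⁸ = I + 8·N + 28·N² = [[1, 24, -192], [0, 1, -16], [0, 0, 1]].

[[1, 24, -192], [0, 1, -16], [0, 0, 1]]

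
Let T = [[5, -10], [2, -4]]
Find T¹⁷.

[[5, -10], [2, -4]]

T² = T (a projection; rank 1, trace 1), so T¹⁷ = T.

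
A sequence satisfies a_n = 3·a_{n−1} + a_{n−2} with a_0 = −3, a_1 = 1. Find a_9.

With companion matrix C = [[3, 1], [1, 0]], [a_n, a_{n−1}]ᵀ = C·[a_{n−1}, a_{n−2}]ᵀ, so [a_9, a_8]ᵀ = C⁸·[a_1, a_0]ᵀ.
C⁸ = [[12970, 3927], [3927, 1189]], giving [a_9, a_8]ᵀ = [[1189], [360]].

1189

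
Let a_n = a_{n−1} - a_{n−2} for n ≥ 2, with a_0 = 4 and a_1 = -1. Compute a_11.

5

With companion matrix A = [[1, -1], [1, 0]], [a_n, a_{n−1}]ᵀ = A·[a_{n−1}, a_{n−2}]ᵀ, so [a_11, a_10]ᵀ = A^10·[a_1, a_0]ᵀ.
A^10 = [[-1, 1], [-1, 0]], giving [a_11, a_10]ᵀ = [[5], [1]].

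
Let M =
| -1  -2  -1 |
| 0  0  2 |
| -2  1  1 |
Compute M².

[[3, 1, -4], [-4, 2, 2], [0, 5, 5]]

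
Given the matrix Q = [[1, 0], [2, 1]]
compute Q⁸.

[[1, 0], [16, 1]]

Q = I + N where N = [[0, 0], [2, 0]] is strictly lower-triangular, so N² = 0.
(I + N)⁸ = I + 8·N = [[1, 0], [16, 1]].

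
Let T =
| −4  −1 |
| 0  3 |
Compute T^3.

[[−64, −13], [0, 27]]

T^2 = [[16, 1], [0, 9]]
T^3 = [[−64, −13], [0, 27]]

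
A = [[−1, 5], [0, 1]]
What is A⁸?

[[1, 0], [0, 1]]

A² = I (check: tr A = 0 and det A = −1), so A⁸ = I since 8 is even.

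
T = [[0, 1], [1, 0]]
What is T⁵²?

T² = I (check: tr T = 0 and det T = −1), so T⁵² = I since 52 is even.

[[1, 0], [0, 1]]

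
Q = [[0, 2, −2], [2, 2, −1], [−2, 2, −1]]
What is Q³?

[[0, 16, −16], [22, 14, −13], [−10, 14, −13]]

Q² = [[8, 0, 0], [6, 6, −5], [6, −2, 3]]
Q³ = [[0, 16, −16], [22, 14, −13], [−10, 14, −13]]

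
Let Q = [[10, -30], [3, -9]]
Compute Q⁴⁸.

Q² = Q (a projection; rank 1, trace 1), so Q⁴⁸ = Q.

[[10, -30], [3, -9]]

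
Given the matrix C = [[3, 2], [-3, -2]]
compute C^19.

[[3, 2], [-3, -2]]

C² = C (a projection; rank 1, trace 1), so C^19 = C.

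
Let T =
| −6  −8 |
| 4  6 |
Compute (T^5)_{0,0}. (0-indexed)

tr T = 0 and det T = −4, so the characteristic polynomial is λ² − (0)λ + (−4) with roots 2 and −2.
Eigenvectors give P = [[−1, −2], [1, 1]] with P⁻¹ = [[1, 2], [−1, −1]], and T = P·diag(2, −2)·P⁻¹.
Then T^5 = P·diag(32, −32)·P⁻¹ = [[−32, 64], [32, −32]] · [[1, 2], [−1, −1]] = [[−96, −128], [64, 96]].

−96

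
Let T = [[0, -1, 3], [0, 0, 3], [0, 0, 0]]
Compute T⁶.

[[0, 0, 0], [0, 0, 0], [0, 0, 0]]

T is strictly triangular, hence nilpotent: T³ = 0, so T⁶ = 0.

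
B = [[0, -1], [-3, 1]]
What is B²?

[[3, -1], [-3, 4]]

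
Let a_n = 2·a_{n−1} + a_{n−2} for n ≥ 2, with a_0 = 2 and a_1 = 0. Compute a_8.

With companion matrix A = [[2, 1], [1, 0]], [a_n, a_{n−1}]ᵀ = A·[a_{n−1}, a_{n−2}]ᵀ, so [a_8, a_7]ᵀ = A^7·[a_1, a_0]ᵀ.
A^7 = [[408, 169], [169, 70]], giving [a_8, a_7]ᵀ = [[338], [140]].

338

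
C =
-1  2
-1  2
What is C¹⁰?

C² = C (a projection; rank 1, trace 1), so C¹⁰ = C.

[[-1, 2], [-1, 2]]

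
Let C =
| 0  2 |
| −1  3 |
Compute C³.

tr C = 3 and det C = 2, so the characteristic polynomial is λ² − (3)λ + (2) with roots 1 and 2.
Eigenvectors give P = [[−2, 1], [−1, 1]] with P⁻¹ = [[−1, 1], [−1, 2]], and C = P·diag(1, 2)·P⁻¹.
Then C³ = P·diag(1, 8)·P⁻¹ = [[−2, 8], [−1, 8]] · [[−1, 1], [−1, 2]] = [[−6, 14], [−7, 15]].

[[−6, 14], [−7, 15]]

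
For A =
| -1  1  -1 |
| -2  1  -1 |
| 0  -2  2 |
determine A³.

[[-3, 5, -5], [-2, 3, -3], [8, -14, 14]]

A² = [[-1, 2, -2], [0, 1, -1], [4, -6, 6]]
A³ = [[-3, 5, -5], [-2, 3, -3], [8, -14, 14]]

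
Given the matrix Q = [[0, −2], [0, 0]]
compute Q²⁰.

Q is strictly triangular, hence nilpotent: Q² = 0, so Q²⁰ = 0.

[[0, 0], [0, 0]]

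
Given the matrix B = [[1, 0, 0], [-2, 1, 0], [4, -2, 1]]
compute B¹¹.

[[1, 0, 0], [-22, 1, 0], [264, -22, 1]]

B = I + N where N = [[0, 0, 0], [-2, 0, 0], [4, -2, 0]] is strictly lower-triangular, so N³ = 0.
(I + N)¹¹ = I + 11·N + 55·N² = [[1, 0, 0], [-22, 1, 0], [264, -22, 1]].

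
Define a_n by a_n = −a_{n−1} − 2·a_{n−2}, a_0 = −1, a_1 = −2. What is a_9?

40

With companion matrix A = [[−1, −2], [1, 0]], [a_n, a_{n−1}]ᵀ = A·[a_{n−1}, a_{n−2}]ᵀ, so [a_9, a_8]ᵀ = A⁸·[a_1, a_0]ᵀ.
A⁸ = [[−17, −6], [3, −14]], giving [a_9, a_8]ᵀ = [[40], [8]].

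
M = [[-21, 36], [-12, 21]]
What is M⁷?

tr M = 0 and det M = -9, so the characteristic polynomial is λ² − (0)λ + (-9) with roots -3 and 3.
Eigenvectors give P = [[2, 3], [1, 2]] with P⁻¹ = [[2, -3], [-1, 2]], and M = P·diag(-3, 3)·P⁻¹.
Then M⁷ = P·diag(-2187, 2187)·P⁻¹ = [[-4374, 6561], [-2187, 4374]] · [[2, -3], [-1, 2]] = [[-15309, 26244], [-8748, 15309]].

[[-15309, 26244], [-8748, 15309]]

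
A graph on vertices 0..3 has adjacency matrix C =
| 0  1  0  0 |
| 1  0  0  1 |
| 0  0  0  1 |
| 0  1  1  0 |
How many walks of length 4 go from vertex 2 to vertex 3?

0

The number of length-4 walks from vertex 2 to vertex 3 is entry (2,3) of C⁴, where C is the adjacency matrix.
C² = [[1, 0, 0, 1], [0, 2, 1, 0], [0, 1, 1, 0], [1, 0, 0, 2]]
C³ = [[0, 2, 1, 0], [2, 0, 0, 3], [1, 0, 0, 2], [0, 3, 2, 0]]
C⁴ = [[2, 0, 0, 3], [0, 5, 3, 0], [0, 3, 2, 0], [3, 0, 0, 5]]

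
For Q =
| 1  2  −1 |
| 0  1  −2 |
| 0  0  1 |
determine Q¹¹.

Q = I + N where N = [[0, 2, −1], [0, 0, −2], [0, 0, 0]] is strictly upper-triangular, so N³ = 0.
(I + N)¹¹ = I + 11·N + 55·N² = [[1, 22, −231], [0, 1, −22], [0, 0, 1]].

[[1, 22, −231], [0, 1, −22], [0, 0, 1]]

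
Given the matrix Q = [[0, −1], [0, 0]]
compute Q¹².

Q is strictly triangular, hence nilpotent: Q² = 0, so Q¹² = 0.

[[0, 0], [0, 0]]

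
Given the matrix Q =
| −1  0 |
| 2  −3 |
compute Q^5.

[[−1, 0], [242, −243]]

tr Q = −4 and det Q = 3, so the characteristic polynomial is λ² − (−4)λ + (3) with roots −1 and −3.
Eigenvectors give P = [[1, 0], [1, 1]] with P⁻¹ = [[1, 0], [−1, 1]], and Q = P·diag(−1, −3)·P⁻¹.
Then Q^5 = P·diag(−1, −243)·P⁻¹ = [[−1, 0], [−1, −243]] · [[1, 0], [−1, 1]] = [[−1, 0], [242, −243]].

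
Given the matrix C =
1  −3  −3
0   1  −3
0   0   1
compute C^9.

C = I + N where N = [[0, −3, −3], [0, 0, −3], [0, 0, 0]] is strictly upper-triangular, so N^3 = 0.
(I + N)^9 = I + 9·N + 36·N^2 = [[1, −27, 297], [0, 1, −27], [0, 0, 1]].

[[1, −27, 297], [0, 1, −27], [0, 0, 1]]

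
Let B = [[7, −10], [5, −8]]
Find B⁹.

[[20707, −40390], [20195, −39878]]

tr B = −1 and det B = −6, so the characteristic polynomial is λ² − (−1)λ + (−6) with roots 2 and −3.
Eigenvectors give P = [[2, 1], [1, 1]] with P⁻¹ = [[1, −1], [−1, 2]], and B = P·diag(2, −3)·P⁻¹.
Then B⁹ = P·diag(512, −19683)·P⁻¹ = [[1024, −19683], [512, −19683]] · [[1, −1], [−1, 2]] = [[20707, −40390], [20195, −39878]].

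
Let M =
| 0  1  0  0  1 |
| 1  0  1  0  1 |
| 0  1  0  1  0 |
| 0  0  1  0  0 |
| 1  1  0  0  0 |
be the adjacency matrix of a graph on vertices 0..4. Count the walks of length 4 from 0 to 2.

The number of length-4 walks from vertex 0 to vertex 2 is entry (0,2) of M⁴, where M is the adjacency matrix.
M² = [[2, 1, 1, 0, 1], [1, 3, 0, 1, 1], [1, 0, 2, 0, 1], [0, 1, 0, 1, 0], [1, 1, 1, 0, 2]]
M³ = [[2, 4, 1, 1, 3], [4, 2, 4, 0, 4], [1, 4, 0, 2, 1], [1, 0, 2, 0, 1], [3, 4, 1, 1, 2]]
M⁴ = [[7, 6, 5, 1, 6], [6, 12, 2, 4, 6], [5, 2, 6, 0, 5], [1, 4, 0, 2, 1], [6, 6, 5, 1, 7]]

5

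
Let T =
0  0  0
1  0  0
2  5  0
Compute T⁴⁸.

T is strictly triangular, hence nilpotent: T³ = 0, so T⁴⁸ = 0.

[[0, 0, 0], [0, 0, 0], [0, 0, 0]]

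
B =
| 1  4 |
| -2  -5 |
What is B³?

[[25, 52], [-26, -53]]

tr B = -4 and det B = 3, so the characteristic polynomial is λ² − (-4)λ + (3) with roots -1 and -3.
Eigenvectors give P = [[2, -1], [-1, 1]] with P⁻¹ = [[1, 1], [1, 2]], and B = P·diag(-1, -3)·P⁻¹.
Then B³ = P·diag(-1, -27)·P⁻¹ = [[-2, 27], [1, -27]] · [[1, 1], [1, 2]] = [[25, 52], [-26, -53]].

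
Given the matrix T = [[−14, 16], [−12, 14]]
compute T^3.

[[−56, 64], [−48, 56]]

tr T = 0 and det T = −4, so the characteristic polynomial is λ² − (0)λ + (−4) with roots 2 and −2.
Eigenvectors give P = [[−1, 4], [−1, 3]] with P⁻¹ = [[3, −4], [1, −1]], and T = P·diag(2, −2)·P⁻¹.
Then T^3 = P·diag(8, −8)·P⁻¹ = [[−8, −32], [−8, −24]] · [[3, −4], [1, −1]] = [[−56, 64], [−48, 56]].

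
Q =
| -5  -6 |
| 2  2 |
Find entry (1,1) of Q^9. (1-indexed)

-2045

tr Q = -3 and det Q = 2, so the characteristic polynomial is λ² − (-3)λ + (2) with roots -1 and -2.
Eigenvectors give P = [[-3, -2], [2, 1]] with P⁻¹ = [[1, 2], [-2, -3]], and Q = P·diag(-1, -2)·P⁻¹.
Then Q^9 = P·diag(-1, -512)·P⁻¹ = [[3, 1024], [-2, -512]] · [[1, 2], [-2, -3]] = [[-2045, -3066], [1022, 1532]].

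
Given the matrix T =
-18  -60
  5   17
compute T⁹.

[[-80268, -242340], [20195, 61097]]

tr T = -1 and det T = -6, so the characteristic polynomial is λ² − (-1)λ + (-6) with roots 2 and -3.
Eigenvectors give P = [[-3, -4], [1, 1]] with P⁻¹ = [[1, 4], [-1, -3]], and T = P·diag(2, -3)·P⁻¹.
Then T⁹ = P·diag(512, -19683)·P⁻¹ = [[-1536, 78732], [512, -19683]] · [[1, 4], [-1, -3]] = [[-80268, -242340], [20195, 61097]].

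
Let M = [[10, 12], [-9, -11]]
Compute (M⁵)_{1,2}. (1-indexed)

tr M = -1 and det M = -2, so the characteristic polynomial is λ² − (-1)λ + (-2) with roots 1 and -2.
Eigenvectors give P = [[4, 1], [-3, -1]] with P⁻¹ = [[1, 1], [-3, -4]], and M = P·diag(1, -2)·P⁻¹.
Then M⁵ = P·diag(1, -32)·P⁻¹ = [[4, -32], [-3, 32]] · [[1, 1], [-3, -4]] = [[100, 132], [-99, -131]].

132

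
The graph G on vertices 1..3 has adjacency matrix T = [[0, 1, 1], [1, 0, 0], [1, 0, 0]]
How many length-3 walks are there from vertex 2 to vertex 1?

The number of length-3 walks from vertex 2 to vertex 1 is entry (2,1) of T^3, where T is the adjacency matrix.
T^2 = [[2, 0, 0], [0, 1, 1], [0, 1, 1]]
T^3 = [[0, 2, 2], [2, 0, 0], [2, 0, 0]]

2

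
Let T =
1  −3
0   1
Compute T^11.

[[1, −33], [0, 1]]

T = I + N where N = [[0, −3], [0, 0]] is strictly upper-triangular, so N^2 = 0.
(I + N)^11 = I + 11·N = [[1, −33], [0, 1]].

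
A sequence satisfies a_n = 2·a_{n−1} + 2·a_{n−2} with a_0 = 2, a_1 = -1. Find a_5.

20

With companion matrix M = [[2, 2], [1, 0]], [a_n, a_{n−1}]ᵀ = M·[a_{n−1}, a_{n−2}]ᵀ, so [a_5, a_4]ᵀ = M^4·[a_1, a_0]ᵀ.
M^4 = [[44, 32], [16, 12]], giving [a_5, a_4]ᵀ = [[20], [8]].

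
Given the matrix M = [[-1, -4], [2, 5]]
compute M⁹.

[[-19681, -39364], [19682, 39365]]

tr M = 4 and det M = 3, so the characteristic polynomial is λ² − (4)λ + (3) with roots 3 and 1.
Eigenvectors give P = [[-1, -2], [1, 1]] with P⁻¹ = [[1, 2], [-1, -1]], and M = P·diag(3, 1)·P⁻¹.
Then M⁹ = P·diag(19683, 1)·P⁻¹ = [[-19683, -2], [19683, 1]] · [[1, 2], [-1, -1]] = [[-19681, -39364], [19682, 39365]].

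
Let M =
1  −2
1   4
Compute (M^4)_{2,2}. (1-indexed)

tr M = 5 and det M = 6, so the characteristic polynomial is λ² − (5)λ + (6) with roots 2 and 3.
Eigenvectors give P = [[2, 1], [−1, −1]] with P⁻¹ = [[1, 1], [−1, −2]], and M = P·diag(2, 3)·P⁻¹.
Then M^4 = P·diag(16, 81)·P⁻¹ = [[32, 81], [−16, −81]] · [[1, 1], [−1, −2]] = [[−49, −130], [65, 146]].

146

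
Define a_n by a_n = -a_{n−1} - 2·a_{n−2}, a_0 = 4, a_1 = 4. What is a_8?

With companion matrix A = [[-1, -2], [1, 0]], [a_n, a_{n−1}]ᵀ = A·[a_{n−1}, a_{n−2}]ᵀ, so [a_8, a_7]ᵀ = A⁷·[a_1, a_0]ᵀ.
A⁷ = [[3, -14], [7, 10]], giving [a_8, a_7]ᵀ = [[-44], [68]].

-44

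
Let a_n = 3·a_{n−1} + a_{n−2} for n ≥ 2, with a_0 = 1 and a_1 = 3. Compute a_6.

With companion matrix Q = [[3, 1], [1, 0]], [a_n, a_{n−1}]ᵀ = Q·[a_{n−1}, a_{n−2}]ᵀ, so [a_6, a_5]ᵀ = Q⁵·[a_1, a_0]ᵀ.
Q⁵ = [[360, 109], [109, 33]], giving [a_6, a_5]ᵀ = [[1189], [360]].

1189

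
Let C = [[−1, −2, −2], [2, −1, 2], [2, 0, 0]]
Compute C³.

[[11, 10, 22], [−18, 3, −6], [−14, 8, −4]]

C² = [[−7, 4, −2], [0, −3, −6], [−2, −4, −4]]
C³ = [[11, 10, 22], [−18, 3, −6], [−14, 8, −4]]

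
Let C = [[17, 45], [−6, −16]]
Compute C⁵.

[[197, 495], [−66, −166]]

tr C = 1 and det C = −2, so the characteristic polynomial is λ² − (1)λ + (−2) with roots −1 and 2.
Eigenvectors give P = [[−5, −3], [2, 1]] with P⁻¹ = [[1, 3], [−2, −5]], and C = P·diag(−1, 2)·P⁻¹.
Then C⁵ = P·diag(−1, 32)·P⁻¹ = [[5, −96], [−2, 32]] · [[1, 3], [−2, −5]] = [[197, 495], [−66, −166]].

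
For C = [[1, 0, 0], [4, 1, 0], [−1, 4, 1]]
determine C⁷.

[[1, 0, 0], [28, 1, 0], [329, 28, 1]]

C = I + N where N = [[0, 0, 0], [4, 0, 0], [−1, 4, 0]] is strictly lower-triangular, so N³ = 0.
(I + N)⁷ = I + 7·N + 21·N² = [[1, 0, 0], [28, 1, 0], [329, 28, 1]].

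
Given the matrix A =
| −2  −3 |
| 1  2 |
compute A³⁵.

A² = I (check: tr A = 0 and det A = −1), so A³⁵ = A since 35 is odd.

[[−2, −3], [1, 2]]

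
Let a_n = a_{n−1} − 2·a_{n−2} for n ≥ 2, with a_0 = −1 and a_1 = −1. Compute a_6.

With companion matrix A = [[1, −2], [1, 0]], [a_n, a_{n−1}]ᵀ = A·[a_{n−1}, a_{n−2}]ᵀ, so [a_6, a_5]ᵀ = A^5·[a_1, a_0]ᵀ.
A^5 = [[5, 2], [−1, 6]], giving [a_6, a_5]ᵀ = [[−7], [−5]].

−7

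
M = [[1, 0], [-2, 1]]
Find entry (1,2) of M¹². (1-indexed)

0

M = I + N where N = [[0, 0], [-2, 0]] is strictly lower-triangular, so N² = 0.
(I + N)¹² = I + 12·N = [[1, 0], [-24, 1]].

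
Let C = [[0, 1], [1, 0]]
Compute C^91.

[[0, 1], [1, 0]]

C² = I (check: tr C = 0 and det C = -1), so C^91 = C since 91 is odd.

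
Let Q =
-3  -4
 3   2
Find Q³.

Q² = [[-3, 4], [-3, -8]]
Q³ = [[21, 20], [-15, -4]]

[[21, 20], [-15, -4]]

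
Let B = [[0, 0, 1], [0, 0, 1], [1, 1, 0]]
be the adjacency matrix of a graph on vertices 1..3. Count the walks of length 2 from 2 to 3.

The number of length-2 walks from vertex 2 to vertex 3 is entry (2,3) of B^2, where B is the adjacency matrix.
B^2 = [[1, 1, 0], [1, 1, 0], [0, 0, 2]]

0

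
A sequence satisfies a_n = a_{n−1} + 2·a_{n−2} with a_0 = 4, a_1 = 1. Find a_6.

109

With companion matrix C = [[1, 2], [1, 0]], [a_n, a_{n−1}]ᵀ = C·[a_{n−1}, a_{n−2}]ᵀ, so [a_6, a_5]ᵀ = C^5·[a_1, a_0]ᵀ.
C^5 = [[21, 22], [11, 10]], giving [a_6, a_5]ᵀ = [[109], [51]].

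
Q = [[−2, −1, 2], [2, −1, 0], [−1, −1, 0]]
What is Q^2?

[[0, 1, −4], [−6, −1, 4], [0, 2, −2]]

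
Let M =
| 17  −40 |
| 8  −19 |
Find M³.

tr M = −2 and det M = −3, so the characteristic polynomial is λ² − (−2)λ + (−3) with roots 1 and −3.
Eigenvectors give P = [[5, 2], [2, 1]] with P⁻¹ = [[1, −2], [−2, 5]], and M = P·diag(1, −3)·P⁻¹.
Then M³ = P·diag(1, −27)·P⁻¹ = [[5, −54], [2, −27]] · [[1, −2], [−2, 5]] = [[113, −280], [56, −139]].

[[113, −280], [56, −139]]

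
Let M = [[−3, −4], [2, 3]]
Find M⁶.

M² = I (check: tr M = 0 and det M = −1), so M⁶ = I since 6 is even.

[[1, 0], [0, 1]]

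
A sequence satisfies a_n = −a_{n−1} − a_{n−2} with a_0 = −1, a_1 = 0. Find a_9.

With companion matrix C = [[−1, −1], [1, 0]], [a_n, a_{n−1}]ᵀ = C·[a_{n−1}, a_{n−2}]ᵀ, so [a_9, a_8]ᵀ = C^8·[a_1, a_0]ᵀ.
C^8 = [[0, 1], [−1, −1]], giving [a_9, a_8]ᵀ = [[−1], [1]].

−1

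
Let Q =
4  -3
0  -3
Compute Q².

[[16, -3], [0, 9]]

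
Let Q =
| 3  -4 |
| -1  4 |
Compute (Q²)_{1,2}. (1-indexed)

-28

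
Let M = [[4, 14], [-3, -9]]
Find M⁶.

[[-3926, -9310], [1995, 4719]]

tr M = -5 and det M = 6, so the characteristic polynomial is λ² − (-5)λ + (6) with roots -3 and -2.
Eigenvectors give P = [[-2, 7], [1, -3]] with P⁻¹ = [[3, 7], [1, 2]], and M = P·diag(-3, -2)·P⁻¹.
Then M⁶ = P·diag(729, 64)·P⁻¹ = [[-1458, 448], [729, -192]] · [[3, 7], [1, 2]] = [[-3926, -9310], [1995, 4719]].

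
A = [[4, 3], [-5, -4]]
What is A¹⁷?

A² = I (check: tr A = 0 and det A = -1), so A¹⁷ = A since 17 is odd.

[[4, 3], [-5, -4]]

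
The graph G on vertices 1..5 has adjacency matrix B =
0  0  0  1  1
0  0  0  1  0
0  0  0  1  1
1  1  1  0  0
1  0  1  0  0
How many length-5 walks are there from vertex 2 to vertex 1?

The number of length-5 walks from vertex 2 to vertex 1 is entry (2,1) of B⁵, where B is the adjacency matrix.
B² = [[2, 1, 2, 0, 0], [1, 1, 1, 0, 0], [2, 1, 2, 0, 0], [0, 0, 0, 3, 2], [0, 0, 0, 2, 2]]
B³ = [[0, 0, 0, 5, 4], [0, 0, 0, 3, 2], [0, 0, 0, 5, 4], [5, 3, 5, 0, 0], [4, 2, 4, 0, 0]]
B⁴ = [[9, 5, 9, 0, 0], [5, 3, 5, 0, 0], [9, 5, 9, 0, 0], [0, 0, 0, 13, 10], [0, 0, 0, 10, 8]]
B⁵ = [[0, 0, 0, 23, 18], [0, 0, 0, 13, 10], [0, 0, 0, 23, 18], [23, 13, 23, 0, 0], [18, 10, 18, 0, 0]]

0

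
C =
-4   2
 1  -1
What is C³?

C² = [[18, -10], [-5, 3]]
C³ = [[-82, 46], [23, -13]]

[[-82, 46], [23, -13]]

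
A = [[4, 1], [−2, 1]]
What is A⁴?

[[146, 65], [−130, −49]]

tr A = 5 and det A = 6, so the characteristic polynomial is λ² − (5)λ + (6) with roots 3 and 2.
Eigenvectors give P = [[1, 1], [−1, −2]] with P⁻¹ = [[2, 1], [−1, −1]], and A = P·diag(3, 2)·P⁻¹.
Then A⁴ = P·diag(81, 16)·P⁻¹ = [[81, 16], [−81, −32]] · [[2, 1], [−1, −1]] = [[146, 65], [−130, −49]].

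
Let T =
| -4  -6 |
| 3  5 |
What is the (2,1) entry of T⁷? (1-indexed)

129

tr T = 1 and det T = -2, so the characteristic polynomial is λ² − (1)λ + (-2) with roots -1 and 2.
Eigenvectors give P = [[-2, -1], [1, 1]] with P⁻¹ = [[-1, -1], [1, 2]], and T = P·diag(-1, 2)·P⁻¹.
Then T⁷ = P·diag(-1, 128)·P⁻¹ = [[2, -128], [-1, 128]] · [[-1, -1], [1, 2]] = [[-130, -258], [129, 257]].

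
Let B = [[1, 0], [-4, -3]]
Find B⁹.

tr B = -2 and det B = -3, so the characteristic polynomial is λ² − (-2)λ + (-3) with roots -3 and 1.
Eigenvectors give P = [[0, -1], [1, 1]] with P⁻¹ = [[1, 1], [-1, 0]], and B = P·diag(-3, 1)·P⁻¹.
Then B⁹ = P·diag(-19683, 1)·P⁻¹ = [[0, -1], [-19683, 1]] · [[1, 1], [-1, 0]] = [[1, 0], [-19684, -19683]].

[[1, 0], [-19684, -19683]]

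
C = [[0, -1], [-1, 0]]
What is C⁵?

[[0, -1], [-1, 0]]

C² = I (check: tr C = 0 and det C = -1), so C⁵ = C since 5 is odd.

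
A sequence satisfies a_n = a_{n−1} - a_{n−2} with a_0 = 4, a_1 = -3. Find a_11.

7

With companion matrix T = [[1, -1], [1, 0]], [a_n, a_{n−1}]ᵀ = T·[a_{n−1}, a_{n−2}]ᵀ, so [a_11, a_10]ᵀ = T^10·[a_1, a_0]ᵀ.
T^10 = [[-1, 1], [-1, 0]], giving [a_11, a_10]ᵀ = [[7], [3]].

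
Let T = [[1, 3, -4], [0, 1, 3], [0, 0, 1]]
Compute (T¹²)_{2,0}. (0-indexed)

0

T = I + N where N = [[0, 3, -4], [0, 0, 3], [0, 0, 0]] is strictly upper-triangular, so N³ = 0.
(I + N)¹² = I + 12·N + 66·N² = [[1, 36, 546], [0, 1, 36], [0, 0, 1]].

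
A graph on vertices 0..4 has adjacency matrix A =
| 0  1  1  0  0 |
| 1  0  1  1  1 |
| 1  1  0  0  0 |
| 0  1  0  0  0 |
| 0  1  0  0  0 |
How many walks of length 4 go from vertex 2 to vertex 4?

The number of length-4 walks from vertex 2 to vertex 4 is entry (2,4) of A⁴, where A is the adjacency matrix.
A² = [[2, 1, 1, 1, 1], [1, 4, 1, 0, 0], [1, 1, 2, 1, 1], [1, 0, 1, 1, 1], [1, 0, 1, 1, 1]]
A³ = [[2, 5, 3, 1, 1], [5, 2, 5, 4, 4], [3, 5, 2, 1, 1], [1, 4, 1, 0, 0], [1, 4, 1, 0, 0]]
A⁴ = [[8, 7, 7, 5, 5], [7, 18, 7, 2, 2], [7, 7, 8, 5, 5], [5, 2, 5, 4, 4], [5, 2, 5, 4, 4]]

5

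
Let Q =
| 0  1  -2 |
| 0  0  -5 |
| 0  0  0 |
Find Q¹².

Q is strictly triangular, hence nilpotent: Q³ = 0, so Q¹² = 0.

[[0, 0, 0], [0, 0, 0], [0, 0, 0]]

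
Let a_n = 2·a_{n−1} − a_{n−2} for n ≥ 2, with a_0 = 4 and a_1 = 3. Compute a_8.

−4

With companion matrix M = [[2, −1], [1, 0]], [a_n, a_{n−1}]ᵀ = M·[a_{n−1}, a_{n−2}]ᵀ, so [a_8, a_7]ᵀ = M⁷·[a_1, a_0]ᵀ.
M⁷ = [[8, −7], [7, −6]], giving [a_8, a_7]ᵀ = [[−4], [−3]].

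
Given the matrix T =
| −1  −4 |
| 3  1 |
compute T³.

T² = [[−11, 0], [0, −11]]
T³ = [[11, 44], [−33, −11]]

[[11, 44], [−33, −11]]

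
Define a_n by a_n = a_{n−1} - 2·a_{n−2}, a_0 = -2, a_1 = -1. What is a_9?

5

With companion matrix M = [[1, -2], [1, 0]], [a_n, a_{n−1}]ᵀ = M·[a_{n−1}, a_{n−2}]ᵀ, so [a_9, a_8]ᵀ = M⁸·[a_1, a_0]ᵀ.
M⁸ = [[-17, 6], [-3, -14]], giving [a_9, a_8]ᵀ = [[5], [31]].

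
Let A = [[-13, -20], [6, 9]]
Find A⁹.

[[-118093, -196820], [59046, 98409]]

tr A = -4 and det A = 3, so the characteristic polynomial is λ² − (-4)λ + (3) with roots -3 and -1.
Eigenvectors give P = [[2, -5], [-1, 3]] with P⁻¹ = [[3, 5], [1, 2]], and A = P·diag(-3, -1)·P⁻¹.
Then A⁹ = P·diag(-19683, -1)·P⁻¹ = [[-39366, 5], [19683, -3]] · [[3, 5], [1, 2]] = [[-118093, -196820], [59046, 98409]].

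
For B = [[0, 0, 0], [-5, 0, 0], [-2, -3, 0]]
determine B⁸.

[[0, 0, 0], [0, 0, 0], [0, 0, 0]]

B is strictly triangular, hence nilpotent: B³ = 0, so B⁸ = 0.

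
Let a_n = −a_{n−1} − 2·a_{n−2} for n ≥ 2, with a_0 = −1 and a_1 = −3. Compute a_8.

With companion matrix M = [[−1, −2], [1, 0]], [a_n, a_{n−1}]ᵀ = M·[a_{n−1}, a_{n−2}]ᵀ, so [a_8, a_7]ᵀ = M⁷·[a_1, a_0]ᵀ.
M⁷ = [[3, −14], [7, 10]], giving [a_8, a_7]ᵀ = [[5], [−31]].

5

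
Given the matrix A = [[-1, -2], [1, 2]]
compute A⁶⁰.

[[-1, -2], [1, 2]]

A² = A (a projection; rank 1, trace 1), so A⁶⁰ = A.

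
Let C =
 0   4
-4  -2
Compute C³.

[[32, -48], [48, 56]]

C² = [[-16, -8], [8, -12]]
C³ = [[32, -48], [48, 56]]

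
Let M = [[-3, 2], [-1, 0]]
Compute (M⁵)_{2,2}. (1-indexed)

30

tr M = -3 and det M = 2, so the characteristic polynomial is λ² − (-3)λ + (2) with roots -1 and -2.
Eigenvectors give P = [[-1, -2], [-1, -1]] with P⁻¹ = [[1, -2], [-1, 1]], and M = P·diag(-1, -2)·P⁻¹.
Then M⁵ = P·diag(-1, -32)·P⁻¹ = [[1, 64], [1, 32]] · [[1, -2], [-1, 1]] = [[-63, 62], [-31, 30]].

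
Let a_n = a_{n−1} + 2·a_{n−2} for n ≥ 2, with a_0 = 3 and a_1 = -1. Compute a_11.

With companion matrix C = [[1, 2], [1, 0]], [a_n, a_{n−1}]ᵀ = C·[a_{n−1}, a_{n−2}]ᵀ, so [a_11, a_10]ᵀ = C^10·[a_1, a_0]ᵀ.
C^10 = [[683, 682], [341, 342]], giving [a_11, a_10]ᵀ = [[1363], [685]].

1363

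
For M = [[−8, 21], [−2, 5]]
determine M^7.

tr M = −3 and det M = 2, so the characteristic polynomial is λ² − (−3)λ + (2) with roots −2 and −1.
Eigenvectors give P = [[−7, −3], [−2, −1]] with P⁻¹ = [[−1, 3], [2, −7]], and M = P·diag(−2, −1)·P⁻¹.
Then M^7 = P·diag(−128, −1)·P⁻¹ = [[896, 3], [256, 1]] · [[−1, 3], [2, −7]] = [[−890, 2667], [−254, 761]].

[[−890, 2667], [−254, 761]]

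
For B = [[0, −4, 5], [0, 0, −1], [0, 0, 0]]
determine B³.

[[0, 0, 0], [0, 0, 0], [0, 0, 0]]

B is strictly triangular, hence nilpotent: B³ = 0, so B³ = 0.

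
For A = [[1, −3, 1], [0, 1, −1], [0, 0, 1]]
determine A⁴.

[[1, −12, 22], [0, 1, −4], [0, 0, 1]]

A = I + N where N = [[0, −3, 1], [0, 0, −1], [0, 0, 0]] is strictly upper-triangular, so N³ = 0.
(I + N)⁴ = I + 4·N + 6·N² = [[1, −12, 22], [0, 1, −4], [0, 0, 1]].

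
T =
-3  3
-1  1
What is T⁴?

T² = [[6, -6], [2, -2]]
T³ = [[-12, 12], [-4, 4]]
T⁴ = [[24, -24], [8, -8]]

[[24, -24], [8, -8]]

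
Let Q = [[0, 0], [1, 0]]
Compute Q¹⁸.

[[0, 0], [0, 0]]

Q is strictly triangular, hence nilpotent: Q² = 0, so Q¹⁸ = 0.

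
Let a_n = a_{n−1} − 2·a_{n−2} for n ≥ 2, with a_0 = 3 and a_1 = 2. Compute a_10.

80

With companion matrix A = [[1, −2], [1, 0]], [a_n, a_{n−1}]ᵀ = A·[a_{n−1}, a_{n−2}]ᵀ, so [a_10, a_9]ᵀ = A^9·[a_1, a_0]ᵀ.
A^9 = [[−11, 34], [−17, 6]], giving [a_10, a_9]ᵀ = [[80], [−16]].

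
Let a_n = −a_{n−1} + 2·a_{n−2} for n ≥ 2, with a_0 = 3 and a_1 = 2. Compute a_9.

−168

With companion matrix B = [[−1, 2], [1, 0]], [a_n, a_{n−1}]ᵀ = B·[a_{n−1}, a_{n−2}]ᵀ, so [a_9, a_8]ᵀ = B⁸·[a_1, a_0]ᵀ.
B⁸ = [[171, −170], [−85, 86]], giving [a_9, a_8]ᵀ = [[−168], [88]].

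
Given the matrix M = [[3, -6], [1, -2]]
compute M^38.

[[3, -6], [1, -2]]

M² = M (a projection; rank 1, trace 1), so M^38 = M.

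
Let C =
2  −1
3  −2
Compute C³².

[[1, 0], [0, 1]]

C² = I (check: tr C = 0 and det C = −1), so C³² = I since 32 is even.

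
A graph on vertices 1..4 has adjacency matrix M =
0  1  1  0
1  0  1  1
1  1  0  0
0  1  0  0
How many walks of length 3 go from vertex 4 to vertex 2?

The number of length-3 walks from vertex 4 to vertex 2 is entry (4,2) of M³, where M is the adjacency matrix.
M² = [[2, 1, 1, 1], [1, 3, 1, 0], [1, 1, 2, 1], [1, 0, 1, 1]]
M³ = [[2, 4, 3, 1], [4, 2, 4, 3], [3, 4, 2, 1], [1, 3, 1, 0]]

3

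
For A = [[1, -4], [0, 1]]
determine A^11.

[[1, -44], [0, 1]]

A = I + N where N = [[0, -4], [0, 0]] is strictly upper-triangular, so N^2 = 0.
(I + N)^11 = I + 11·N = [[1, -44], [0, 1]].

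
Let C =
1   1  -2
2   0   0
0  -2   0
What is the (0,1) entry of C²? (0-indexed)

5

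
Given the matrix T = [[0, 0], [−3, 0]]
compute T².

[[0, 0], [0, 0]]

T is strictly triangular, hence nilpotent: T² = 0, so T² = 0.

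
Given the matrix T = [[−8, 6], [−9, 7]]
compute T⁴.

tr T = −1 and det T = −2, so the characteristic polynomial is λ² − (−1)λ + (−2) with roots −2 and 1.
Eigenvectors give P = [[1, −2], [1, −3]] with P⁻¹ = [[3, −2], [1, −1]], and T = P·diag(−2, 1)·P⁻¹.
Then T⁴ = P·diag(16, 1)·P⁻¹ = [[16, −2], [16, −3]] · [[3, −2], [1, −1]] = [[46, −30], [45, −29]].

[[46, −30], [45, −29]]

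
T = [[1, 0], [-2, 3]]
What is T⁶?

[[1, 0], [-728, 729]]

tr T = 4 and det T = 3, so the characteristic polynomial is λ² − (4)λ + (3) with roots 1 and 3.
Eigenvectors give P = [[1, 0], [1, 1]] with P⁻¹ = [[1, 0], [-1, 1]], and T = P·diag(1, 3)·P⁻¹.
Then T⁶ = P·diag(1, 729)·P⁻¹ = [[1, 0], [1, 729]] · [[1, 0], [-1, 1]] = [[1, 0], [-728, 729]].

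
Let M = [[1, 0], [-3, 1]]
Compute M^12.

[[1, 0], [-36, 1]]

M = I + N where N = [[0, 0], [-3, 0]] is strictly lower-triangular, so N^2 = 0.
(I + N)^12 = I + 12·N = [[1, 0], [-36, 1]].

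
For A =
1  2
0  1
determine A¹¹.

A = I + N where N = [[0, 2], [0, 0]] is strictly upper-triangular, so N² = 0.
(I + N)¹¹ = I + 11·N = [[1, 22], [0, 1]].

[[1, 22], [0, 1]]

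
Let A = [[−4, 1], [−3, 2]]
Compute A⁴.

[[157, −28], [84, −11]]

A² = [[13, −2], [6, 1]]
A³ = [[−46, 9], [−27, 8]]
A⁴ = [[157, −28], [84, −11]]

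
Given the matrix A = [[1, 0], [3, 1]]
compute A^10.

A = I + N where N = [[0, 0], [3, 0]] is strictly lower-triangular, so N^2 = 0.
(I + N)^10 = I + 10·N = [[1, 0], [30, 1]].

[[1, 0], [30, 1]]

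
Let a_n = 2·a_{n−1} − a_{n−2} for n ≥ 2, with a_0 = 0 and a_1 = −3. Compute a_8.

With companion matrix B = [[2, −1], [1, 0]], [a_n, a_{n−1}]ᵀ = B·[a_{n−1}, a_{n−2}]ᵀ, so [a_8, a_7]ᵀ = B⁷·[a_1, a_0]ᵀ.
B⁷ = [[8, −7], [7, −6]], giving [a_8, a_7]ᵀ = [[−24], [−21]].

−24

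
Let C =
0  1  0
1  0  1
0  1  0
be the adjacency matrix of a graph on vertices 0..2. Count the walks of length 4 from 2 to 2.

The number of length-4 walks from vertex 2 to vertex 2 is entry (2,2) of C⁴, where C is the adjacency matrix.
C² = [[1, 0, 1], [0, 2, 0], [1, 0, 1]]
C³ = [[0, 2, 0], [2, 0, 2], [0, 2, 0]]
C⁴ = [[2, 0, 2], [0, 4, 0], [2, 0, 2]]

2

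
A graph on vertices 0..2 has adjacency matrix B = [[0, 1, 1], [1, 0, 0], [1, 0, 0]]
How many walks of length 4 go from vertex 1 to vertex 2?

The number of length-4 walks from vertex 1 to vertex 2 is entry (1,2) of B⁴, where B is the adjacency matrix.
B² = [[2, 0, 0], [0, 1, 1], [0, 1, 1]]
B³ = [[0, 2, 2], [2, 0, 0], [2, 0, 0]]
B⁴ = [[4, 0, 0], [0, 2, 2], [0, 2, 2]]

2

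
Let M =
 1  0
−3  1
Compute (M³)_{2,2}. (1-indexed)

M = I + N where N = [[0, 0], [−3, 0]] is strictly lower-triangular, so N² = 0.
(I + N)³ = I + 3·N = [[1, 0], [−9, 1]].

1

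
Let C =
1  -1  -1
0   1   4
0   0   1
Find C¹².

[[1, -12, -276], [0, 1, 48], [0, 0, 1]]

C = I + N where N = [[0, -1, -1], [0, 0, 4], [0, 0, 0]] is strictly upper-triangular, so N³ = 0.
(I + N)¹² = I + 12·N + 66·N² = [[1, -12, -276], [0, 1, 48], [0, 0, 1]].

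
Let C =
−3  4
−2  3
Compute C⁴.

[[1, 0], [0, 1]]

C² = I (check: tr C = 0 and det C = −1), so C⁴ = I since 4 is even.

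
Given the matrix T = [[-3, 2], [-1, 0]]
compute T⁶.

tr T = -3 and det T = 2, so the characteristic polynomial is λ² − (-3)λ + (2) with roots -2 and -1.
Eigenvectors give P = [[2, 1], [1, 1]] with P⁻¹ = [[1, -1], [-1, 2]], and T = P·diag(-2, -1)·P⁻¹.
Then T⁶ = P·diag(64, 1)·P⁻¹ = [[128, 1], [64, 1]] · [[1, -1], [-1, 2]] = [[127, -126], [63, -62]].

[[127, -126], [63, -62]]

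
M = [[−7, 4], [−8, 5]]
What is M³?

tr M = −2 and det M = −3, so the characteristic polynomial is λ² − (−2)λ + (−3) with roots 1 and −3.
Eigenvectors give P = [[−1, 1], [−2, 1]] with P⁻¹ = [[1, −1], [2, −1]], and M = P·diag(1, −3)·P⁻¹.
Then M³ = P·diag(1, −27)·P⁻¹ = [[−1, −27], [−2, −27]] · [[1, −1], [2, −1]] = [[−55, 28], [−56, 29]].

[[−55, 28], [−56, 29]]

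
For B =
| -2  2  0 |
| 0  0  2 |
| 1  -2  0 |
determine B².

[[4, -4, 4], [2, -4, 0], [-2, 2, -4]]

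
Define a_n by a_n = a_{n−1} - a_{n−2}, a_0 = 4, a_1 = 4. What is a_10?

With companion matrix B = [[1, -1], [1, 0]], [a_n, a_{n−1}]ᵀ = B·[a_{n−1}, a_{n−2}]ᵀ, so [a_10, a_9]ᵀ = B^9·[a_1, a_0]ᵀ.
B^9 = [[-1, 0], [0, -1]], giving [a_10, a_9]ᵀ = [[-4], [-4]].

-4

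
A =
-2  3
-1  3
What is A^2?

[[1, 3], [-1, 6]]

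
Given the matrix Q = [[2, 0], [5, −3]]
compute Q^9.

[[512, 0], [20195, −19683]]

tr Q = −1 and det Q = −6, so the characteristic polynomial is λ² − (−1)λ + (−6) with roots −3 and 2.
Eigenvectors give P = [[0, 1], [−1, 1]] with P⁻¹ = [[1, −1], [1, 0]], and Q = P·diag(−3, 2)·P⁻¹.
Then Q^9 = P·diag(−19683, 512)·P⁻¹ = [[0, 512], [19683, 512]] · [[1, −1], [1, 0]] = [[512, 0], [20195, −19683]].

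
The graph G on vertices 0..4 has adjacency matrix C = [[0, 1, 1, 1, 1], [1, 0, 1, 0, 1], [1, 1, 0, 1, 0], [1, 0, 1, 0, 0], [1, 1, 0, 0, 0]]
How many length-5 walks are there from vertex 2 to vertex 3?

The number of length-5 walks from vertex 2 to vertex 3 is entry (2,3) of C^5, where C is the adjacency matrix.
C^2 = [[4, 2, 2, 1, 1], [2, 3, 1, 2, 1], [2, 1, 3, 1, 2], [1, 2, 1, 2, 1], [1, 1, 2, 1, 2]]
C^3 = [[6, 7, 7, 6, 6], [7, 4, 7, 3, 5], [7, 7, 4, 5, 3], [6, 3, 5, 2, 3], [6, 5, 3, 3, 2]]
C^4 = [[26, 19, 19, 13, 13], [19, 19, 14, 14, 11], [19, 14, 19, 11, 14], [13, 14, 11, 11, 9], [13, 11, 14, 9, 11]]
C^5 = [[64, 58, 58, 45, 45], [58, 44, 52, 33, 38], [58, 52, 44, 38, 33], [45, 33, 38, 24, 27], [45, 38, 33, 27, 24]]

38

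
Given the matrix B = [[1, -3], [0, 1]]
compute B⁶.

B = I + N where N = [[0, -3], [0, 0]] is strictly upper-triangular, so N² = 0.
(I + N)⁶ = I + 6·N = [[1, -18], [0, 1]].

[[1, -18], [0, 1]]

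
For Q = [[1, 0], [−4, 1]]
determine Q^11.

Q = I + N where N = [[0, 0], [−4, 0]] is strictly lower-triangular, so N^2 = 0.
(I + N)^11 = I + 11·N = [[1, 0], [−44, 1]].

[[1, 0], [−44, 1]]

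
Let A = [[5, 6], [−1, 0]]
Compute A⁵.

tr A = 5 and det A = 6, so the characteristic polynomial is λ² − (5)λ + (6) with roots 2 and 3.
Eigenvectors give P = [[2, 3], [−1, −1]] with P⁻¹ = [[−1, −3], [1, 2]], and A = P·diag(2, 3)·P⁻¹.
Then A⁵ = P·diag(32, 243)·P⁻¹ = [[64, 729], [−32, −243]] · [[−1, −3], [1, 2]] = [[665, 1266], [−211, −390]].

[[665, 1266], [−211, −390]]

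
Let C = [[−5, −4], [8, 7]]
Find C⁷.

[[−2189, −2188], [4376, 4375]]

tr C = 2 and det C = −3, so the characteristic polynomial is λ² − (2)λ + (−3) with roots −1 and 3.
Eigenvectors give P = [[−1, 1], [1, −2]] with P⁻¹ = [[−2, −1], [−1, −1]], and C = P·diag(−1, 3)·P⁻¹.
Then C⁷ = P·diag(−1, 2187)·P⁻¹ = [[1, 2187], [−1, −4374]] · [[−2, −1], [−1, −1]] = [[−2189, −2188], [4376, 4375]].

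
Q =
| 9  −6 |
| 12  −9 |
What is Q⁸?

tr Q = 0 and det Q = −9, so the characteristic polynomial is λ² − (0)λ + (−9) with roots 3 and −3.
Eigenvectors give P = [[−1, 1], [−1, 2]] with P⁻¹ = [[−2, 1], [−1, 1]], and Q = P·diag(3, −3)·P⁻¹.
Then Q⁸ = P·diag(6561, 6561)·P⁻¹ = [[−6561, 6561], [−6561, 13122]] · [[−2, 1], [−1, 1]] = [[6561, 0], [0, 6561]].

[[6561, 0], [0, 6561]]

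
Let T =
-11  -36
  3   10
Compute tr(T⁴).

17

tr T = -1 and det T = -2, so the characteristic polynomial is λ² − (-1)λ + (-2) with roots 1 and -2.
Eigenvectors give P = [[-3, 4], [1, -1]] with P⁻¹ = [[1, 4], [1, 3]], and T = P·diag(1, -2)·P⁻¹.
Then T⁴ = P·diag(1, 16)·P⁻¹ = [[-3, 64], [1, -16]] · [[1, 4], [1, 3]] = [[61, 180], [-15, -44]].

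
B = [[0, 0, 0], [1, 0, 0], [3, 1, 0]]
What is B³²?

B is strictly triangular, hence nilpotent: B³ = 0, so B³² = 0.

[[0, 0, 0], [0, 0, 0], [0, 0, 0]]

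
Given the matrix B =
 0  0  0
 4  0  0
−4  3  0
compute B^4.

[[0, 0, 0], [0, 0, 0], [0, 0, 0]]

B is strictly triangular, hence nilpotent: B^3 = 0, so B^4 = 0.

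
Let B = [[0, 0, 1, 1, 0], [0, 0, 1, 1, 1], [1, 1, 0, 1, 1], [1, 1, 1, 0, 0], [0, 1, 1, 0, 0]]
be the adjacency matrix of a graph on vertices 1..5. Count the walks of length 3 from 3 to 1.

6

The number of length-3 walks from vertex 3 to vertex 1 is entry (3,1) of B^3, where B is the adjacency matrix.
B^2 = [[2, 2, 1, 1, 1], [2, 3, 2, 1, 1], [1, 2, 4, 2, 1], [1, 1, 2, 3, 2], [1, 1, 1, 2, 2]]
B^3 = [[2, 3, 6, 5, 3], [3, 4, 7, 7, 5], [6, 7, 6, 7, 6], [5, 7, 7, 4, 3], [3, 5, 6, 3, 2]]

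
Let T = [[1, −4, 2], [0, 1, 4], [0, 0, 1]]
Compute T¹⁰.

[[1, −40, −700], [0, 1, 40], [0, 0, 1]]

T = I + N where N = [[0, −4, 2], [0, 0, 4], [0, 0, 0]] is strictly upper-triangular, so N³ = 0.
(I + N)¹⁰ = I + 10·N + 45·N² = [[1, −40, −700], [0, 1, 40], [0, 0, 1]].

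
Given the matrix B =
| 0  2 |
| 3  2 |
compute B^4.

[[60, 64], [96, 124]]

B^2 = [[6, 4], [6, 10]]
B^3 = [[12, 20], [30, 32]]
B^4 = [[60, 64], [96, 124]]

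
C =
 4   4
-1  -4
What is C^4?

C^2 = [[12, 0], [0, 12]]
C^3 = [[48, 48], [-12, -48]]
C^4 = [[144, 0], [0, 144]]

[[144, 0], [0, 144]]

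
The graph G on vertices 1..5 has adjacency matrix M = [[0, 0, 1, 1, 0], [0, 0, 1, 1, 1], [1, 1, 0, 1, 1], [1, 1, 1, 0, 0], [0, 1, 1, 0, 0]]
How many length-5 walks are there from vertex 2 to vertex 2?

44

The number of length-5 walks from vertex 2 to vertex 2 is entry (2,2) of M⁵, where M is the adjacency matrix.
M² = [[2, 2, 1, 1, 1], [2, 3, 2, 1, 1], [1, 2, 4, 2, 1], [1, 1, 2, 3, 2], [1, 1, 1, 2, 2]]
M³ = [[2, 3, 6, 5, 3], [3, 4, 7, 7, 5], [6, 7, 6, 7, 6], [5, 7, 7, 4, 3], [3, 5, 6, 3, 2]]
M⁴ = [[11, 14, 13, 11, 9], [14, 19, 19, 14, 11], [13, 19, 26, 19, 13], [11, 14, 19, 19, 14], [9, 11, 13, 14, 11]]
M⁵ = [[24, 33, 45, 38, 27], [33, 44, 58, 52, 38], [45, 58, 64, 58, 45], [38, 52, 58, 44, 33], [27, 38, 45, 33, 24]]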